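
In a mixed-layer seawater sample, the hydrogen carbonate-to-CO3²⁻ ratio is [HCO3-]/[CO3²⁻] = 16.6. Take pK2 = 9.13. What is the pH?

From K2 = [H⁺][CO3²⁻]/[HCO3-]:  pH = pK2 − log₁₀([HCO3-]/[CO3²⁻])
log₁₀(16.6) = +1.220
pH = 9.13 − (+1.220) = 7.91

pH = 7.91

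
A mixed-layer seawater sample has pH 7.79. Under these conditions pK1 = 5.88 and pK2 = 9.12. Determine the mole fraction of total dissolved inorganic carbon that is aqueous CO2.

α₀ = 1 / (1 + K1/[H⁺] + K1K2/[H⁺]²) = 1 / (1 + 10^+1.91 + 10^+0.58)
   = 1 / (1 + 81.283 + 3.8019) = 1/86.085 = 0.01162

α₀ = 0.0116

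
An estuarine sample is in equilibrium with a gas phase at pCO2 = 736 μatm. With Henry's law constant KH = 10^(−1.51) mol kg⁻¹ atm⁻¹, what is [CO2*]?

KH = 10^(−1.51) = 3.090×10^-2 mol kg⁻¹ atm⁻¹
[CO2*] = KH · pCO2 = 3.090×10^-2 × 736×10^-6 atm = 2.27×10^-5 mol/kg

[CO2*] = 22.7 μmol/kg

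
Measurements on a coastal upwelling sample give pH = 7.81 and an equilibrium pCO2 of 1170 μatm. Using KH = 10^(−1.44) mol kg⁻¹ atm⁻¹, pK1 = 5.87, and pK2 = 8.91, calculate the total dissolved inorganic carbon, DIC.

DIC = 4.04 mmol/kg

[CO2*] = KH · pCO2 = 10^(−1.44) × 1170×10^-6 = 4.248×10^-5 mol/kg
α₀ = 1/(1 + K1/[H⁺] + K1K2/[H⁺]²) = 1/(1 + 10^+1.94 + 10^+0.84) = 0.01052
DIC = [CO2*]/α₀ = 4.248×10^-5 / 0.01052 = 4.04 mmol/kg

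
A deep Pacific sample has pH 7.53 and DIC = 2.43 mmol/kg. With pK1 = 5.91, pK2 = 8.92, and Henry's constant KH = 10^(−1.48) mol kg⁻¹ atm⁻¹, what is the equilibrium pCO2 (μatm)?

pCO2 = 1650 μatm

α₀ = 1 / (1 + K1/[H⁺] + K1K2/[H⁺]²) = 1 / (1 + 10^+1.62 + 10^+0.23)
   = 1 / (1 + 41.687 + 1.6982) = 1/44.385 = 0.02253
[CO2*] = α₀ × DIC = 0.02253 × 2.43 = 0.05475 mmol/kg
pCO2 = [CO2*]/KH = 5.475×10^-5 / 3.311×10^-2 = 1650 μatm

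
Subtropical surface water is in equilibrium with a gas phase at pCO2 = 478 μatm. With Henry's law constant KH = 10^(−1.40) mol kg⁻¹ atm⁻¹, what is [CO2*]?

[CO2*] = 19.0 μmol/kg

KH = 10^(−1.40) = 3.981×10^-2 mol kg⁻¹ atm⁻¹
[CO2*] = KH · pCO2 = 3.981×10^-2 × 478×10^-6 atm = 1.90×10^-5 mol/kg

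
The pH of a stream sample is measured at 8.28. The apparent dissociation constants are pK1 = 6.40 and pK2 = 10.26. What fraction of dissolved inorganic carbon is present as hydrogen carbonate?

α₁ = 0.977

α₁ = 1 / (1 + [H⁺]/K1 + K2/[H⁺]) = 1 / (1 + 10^-1.88 + 10^-1.98)
   = 1 / (1 + 0.013183 + 0.010471) = 1/1.0237 = 0.9769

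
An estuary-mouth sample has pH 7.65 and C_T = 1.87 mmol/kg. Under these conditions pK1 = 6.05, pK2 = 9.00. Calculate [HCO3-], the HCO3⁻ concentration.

α₁ = 1 / (1 + [H⁺]/K1 + K2/[H⁺]) = 1 / (1 + 10^-1.60 + 10^-1.35)
   = 1 / (1 + 0.025119 + 0.044668) = 1/1.0698 = 0.9348
[HCO3⁻] = α₁ × DIC = 0.9348 × 1.87 = 1.75 mmol/kg

[HCO3⁻] = 1.75 mmol/kg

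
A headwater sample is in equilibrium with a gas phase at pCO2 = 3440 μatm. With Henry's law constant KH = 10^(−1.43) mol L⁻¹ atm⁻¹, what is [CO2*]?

KH = 10^(−1.43) = 3.715×10^-2 mol L⁻¹ atm⁻¹
[CO2*] = KH · pCO2 = 3.715×10^-2 × 3440×10^-6 atm = 1.28×10^-4 mol/L

[CO2*] = 128 μmol/L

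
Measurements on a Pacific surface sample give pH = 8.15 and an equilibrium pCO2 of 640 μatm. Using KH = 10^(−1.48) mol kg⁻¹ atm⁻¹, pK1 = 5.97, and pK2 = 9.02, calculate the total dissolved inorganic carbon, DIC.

[CO2*] = KH · pCO2 = 10^(−1.48) × 640×10^-6 = 2.119×10^-5 mol/kg
α₀ = 1/(1 + K1/[H⁺] + K1K2/[H⁺]²) = 1/(1 + 10^+2.18 + 10^+1.31) = 0.005788
DIC = [CO2*]/α₀ = 2.119×10^-5 / 0.005788 = 3.66 mmol/kg

DIC = 3.66 mmol/kg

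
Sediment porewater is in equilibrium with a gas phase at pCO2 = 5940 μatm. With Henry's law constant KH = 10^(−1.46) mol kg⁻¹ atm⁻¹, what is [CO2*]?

[CO2*] = 206 μmol/kg

KH = 10^(−1.46) = 3.467×10^-2 mol kg⁻¹ atm⁻¹
[CO2*] = KH · pCO2 = 3.467×10^-2 × 5940×10^-6 atm = 2.06×10^-4 mol/kg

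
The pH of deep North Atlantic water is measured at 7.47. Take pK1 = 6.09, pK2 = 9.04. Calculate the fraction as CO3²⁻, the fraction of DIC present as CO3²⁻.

α₂ = 1 / (1 + [H⁺]/K2 + [H⁺]²/(K1K2)) = 1 / (1 + 10^+1.57 + 10^+0.19)
   = 1 / (1 + 37.154 + 1.5488) = 1/39.702 = 0.02519

α₂ = 0.0252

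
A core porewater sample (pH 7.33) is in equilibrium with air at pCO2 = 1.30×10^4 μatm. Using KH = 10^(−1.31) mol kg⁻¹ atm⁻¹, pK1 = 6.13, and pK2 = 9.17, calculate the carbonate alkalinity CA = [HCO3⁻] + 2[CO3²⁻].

CA = 10.4 mmol/kg

[CO2*] = KH · pCO2 = 10^(−1.31) × 1.30×10^4×10^-6 = 6.367×10^-4 mol/kg
α₀ = 1/(1 + K1/[H⁺] + K1K2/[H⁺]²) = 1/(1 + 10^+1.20 + 10^-0.64) = 0.05855
DIC = [CO2*]/α₀ = 6.367×10^-4 / 0.05855 = 10.87 mmol/kg
CA = (α₁ + 2α₂)·DIC = (0.9280 + 2×0.01341) × 10.87 = 10.4 mmol/kg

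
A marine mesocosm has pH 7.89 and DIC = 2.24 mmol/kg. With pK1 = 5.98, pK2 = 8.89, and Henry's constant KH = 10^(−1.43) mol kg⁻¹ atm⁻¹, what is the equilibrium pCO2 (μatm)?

pCO2 = 667 μatm

α₀ = 1 / (1 + K1/[H⁺] + K1K2/[H⁺]²) = 1 / (1 + 10^+1.91 + 10^+0.91)
   = 1 / (1 + 81.283 + 8.1283) = 1/90.411 = 0.01106
[CO2*] = α₀ × DIC = 0.01106 × 2.24 = 0.02478 mmol/kg
pCO2 = [CO2*]/KH = 2.478×10^-5 / 3.715×10^-2 = 667 μatm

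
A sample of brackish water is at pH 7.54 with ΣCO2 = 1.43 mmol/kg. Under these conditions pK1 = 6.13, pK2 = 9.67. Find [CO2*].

[CO2*] = 0.0532 mmol/kg

α₀ = 1 / (1 + K1/[H⁺] + K1K2/[H⁺]²) = 1 / (1 + 10^+1.41 + 10^-0.72)
   = 1 / (1 + 25.704 + 0.19055) = 1/26.895 = 0.03718
[CO2*] = α₀ × DIC = 0.03718 × 1.43 = 0.0532 mmol/kg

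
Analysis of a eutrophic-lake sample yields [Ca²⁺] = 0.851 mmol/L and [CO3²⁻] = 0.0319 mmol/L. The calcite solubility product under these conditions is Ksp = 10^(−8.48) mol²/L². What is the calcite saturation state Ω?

Ksp = 10^(−8.48) = 3.311×10^-9
Ω = [Ca²⁺][CO3²⁻]/Ksp = (0.851×10^-3)(0.0319×10^-3) / 3.311×10^-9 = 8.20

Ω = 8.20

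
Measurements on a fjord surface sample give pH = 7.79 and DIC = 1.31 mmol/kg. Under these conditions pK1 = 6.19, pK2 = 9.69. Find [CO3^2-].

α₂ = 1 / (1 + [H⁺]/K2 + [H⁺]²/(K1K2)) = 1 / (1 + 10^+1.90 + 10^+0.30)
   = 1 / (1 + 79.433 + 1.9953) = 1/82.428 = 0.01213
[CO3²⁻] = α₂ × DIC = 0.01213 × 1.31 = 0.0159 mmol/kg = 15.9 μmol/kg

[CO3²⁻] = 15.9 μmol/kg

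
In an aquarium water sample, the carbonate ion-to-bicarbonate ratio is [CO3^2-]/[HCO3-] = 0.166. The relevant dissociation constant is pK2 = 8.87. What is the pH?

From K2 = [H⁺][CO3^2-]/[HCO3-]:  pH = pK2 + log₁₀([CO3^2-]/[HCO3-])
log₁₀(0.166) = -0.780
pH = 8.87 + (-0.780) = 8.09

pH = 8.09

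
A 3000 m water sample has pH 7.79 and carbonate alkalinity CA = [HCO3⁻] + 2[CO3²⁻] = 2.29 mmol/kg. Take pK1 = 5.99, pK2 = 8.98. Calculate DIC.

CA = [HCO3⁻] + 2[CO3²⁻] = (α₁ + 2α₂)·DIC
At pH 7.79: [H⁺]/K1 = 10^-1.80 = 0.015849, K2/[H⁺] = 10^-1.19 = 0.064565
α₁ = 1/(1 + 0.015849 + 0.064565) = 1/1.0804 = 0.9256; α₂ = α₁·K2/[H⁺] = 0.05976
α₁ + 2α₂ = 1.0451
DIC = CA / (α₁ + 2α₂) = 2.29 / 1.0451 = 2.19 mmol/kg

DIC = 2.19 mmol/kg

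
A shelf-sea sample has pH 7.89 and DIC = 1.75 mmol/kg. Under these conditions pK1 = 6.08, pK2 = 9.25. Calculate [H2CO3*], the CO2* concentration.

α₀ = 1 / (1 + K1/[H⁺] + K1K2/[H⁺]²) = 1 / (1 + 10^+1.81 + 10^+0.45)
   = 1 / (1 + 64.565 + 2.8184) = 1/68.384 = 0.01462
[CO2*] = α₀ × DIC = 0.01462 × 1.75 = 0.0256 mmol/kg

[CO2*] = 0.0256 mmol/kg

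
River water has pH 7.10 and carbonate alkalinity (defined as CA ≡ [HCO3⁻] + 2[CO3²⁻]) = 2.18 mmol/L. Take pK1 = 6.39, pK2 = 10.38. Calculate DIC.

DIC = 2.60 mmol/L

CA = [HCO3⁻] + 2[CO3²⁻] = (α₁ + 2α₂)·DIC
At pH 7.10: [H⁺]/K1 = 10^-0.71 = 0.19498, K2/[H⁺] = 10^-3.28 = 0.00052481
α₁ = 1/(1 + 0.19498 + 0.00052481) = 1/1.1955 = 0.8365; α₂ = α₁·K2/[H⁺] = 0.0004390
α₁ + 2α₂ = 0.8373
DIC = CA / (α₁ + 2α₂) = 2.18 / 0.8373 = 2.60 mmol/L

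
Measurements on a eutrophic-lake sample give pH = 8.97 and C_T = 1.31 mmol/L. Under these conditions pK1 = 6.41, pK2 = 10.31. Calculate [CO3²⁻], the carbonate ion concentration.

[CO3²⁻] = 0.0571 mmol/L

α₂ = 1 / (1 + [H⁺]/K2 + [H⁺]²/(K1K2)) = 1 / (1 + 10^+1.34 + 10^-1.22)
   = 1 / (1 + 21.878 + 0.060256) = 1/22.938 = 0.04360
[CO3²⁻] = α₂ × DIC = 0.04360 × 1.31 = 0.0571 mmol/L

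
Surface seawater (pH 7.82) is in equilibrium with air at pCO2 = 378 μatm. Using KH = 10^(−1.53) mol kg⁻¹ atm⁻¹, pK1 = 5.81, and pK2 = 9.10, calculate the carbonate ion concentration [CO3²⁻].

[CO3²⁻] = 0.0599 mmol/kg

[CO2*] = KH · pCO2 = 10^(−1.53) × 378×10^-6 = 1.116×10^-5 mol/kg
α₀ = 1/(1 + K1/[H⁺] + K1K2/[H⁺]²) = 1/(1 + 10^+2.01 + 10^+0.73) = 0.009200
DIC = [CO2*]/α₀ = 1.116×10^-5 / 0.009200 = 1.213 mmol/kg
[CO3²⁻] = α₂·DIC; α₂ = 0.04941, so [CO3²⁻] = 0.04941 × 1.213 = 0.0599 mmol/kg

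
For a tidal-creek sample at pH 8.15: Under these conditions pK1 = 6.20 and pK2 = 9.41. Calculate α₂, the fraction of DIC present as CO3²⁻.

α₂ = 0.0515

α₂ = 1 / (1 + [H⁺]/K2 + [H⁺]²/(K1K2)) = 1 / (1 + 10^+1.26 + 10^-0.69)
   = 1 / (1 + 18.197 + 0.20417) = 1/19.401 = 0.05154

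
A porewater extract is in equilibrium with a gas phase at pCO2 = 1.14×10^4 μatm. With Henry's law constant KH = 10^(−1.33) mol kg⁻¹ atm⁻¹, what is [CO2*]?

KH = 10^(−1.33) = 4.677×10^-2 mol kg⁻¹ atm⁻¹
[CO2*] = KH · pCO2 = 4.677×10^-2 × 1.14×10^4×10^-6 atm = 5.33×10^-4 mol/kg

[CO2*] = 533 μmol/kg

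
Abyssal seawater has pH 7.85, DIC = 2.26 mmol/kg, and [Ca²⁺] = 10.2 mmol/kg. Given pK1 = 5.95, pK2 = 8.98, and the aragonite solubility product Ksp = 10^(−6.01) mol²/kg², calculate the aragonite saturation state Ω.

Ω = 1.61

α₂ = 1 / (1 + [H⁺]/K2 + [H⁺]²/(K1K2)) = 1 / (1 + 10^+1.13 + 10^-0.77)
   = 1 / (1 + 13.490 + 0.16982) = 1/14.659 = 0.06822
[CO3²⁻] = α₂ × DIC = 0.06822 × 2.26 = 0.1542 mmol/kg
Ksp = 10^(−6.01) = 9.772×10^-7
Ω = [Ca²⁺][CO3²⁻]/Ksp = (10.2×10^-3)(1.542×10^-4) / 9.772×10^-7 = 1.61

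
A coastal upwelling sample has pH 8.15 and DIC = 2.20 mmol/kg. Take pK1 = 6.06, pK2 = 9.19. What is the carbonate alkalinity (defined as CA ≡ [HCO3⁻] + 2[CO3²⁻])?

CA = 2.37 mmol/kg

CA = [HCO3⁻] + 2[CO3²⁻] = (α₁ + 2α₂)·DIC
At pH 8.15: [H⁺]/K1 = 10^-2.09 = 0.0081283, K2/[H⁺] = 10^-1.04 = 0.091201
α₁ = 1/(1 + 0.0081283 + 0.091201) = 1/1.0993 = 0.9096; α₂ = α₁·K2/[H⁺] = 0.08296
α₁ + 2α₂ = 1.0756
CA = 1.0756 × 2.20 = 2.37 mmol/kg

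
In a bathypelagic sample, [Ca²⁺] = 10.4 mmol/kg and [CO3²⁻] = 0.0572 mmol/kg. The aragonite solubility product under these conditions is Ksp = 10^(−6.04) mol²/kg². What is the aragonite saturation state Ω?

Ω = 0.652

Ksp = 10^(−6.04) = 9.120×10^-7
Ω = [Ca²⁺][CO3²⁻]/Ksp = (10.4×10^-3)(0.0572×10^-3) / 9.120×10^-7 = 0.652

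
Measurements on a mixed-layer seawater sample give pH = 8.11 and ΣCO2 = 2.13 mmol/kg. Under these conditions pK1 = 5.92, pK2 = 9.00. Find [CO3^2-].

[CO3²⁻] = 0.242 mmol/kg

α₂ = 1 / (1 + [H⁺]/K2 + [H⁺]²/(K1K2)) = 1 / (1 + 10^+0.89 + 10^-1.30)
   = 1 / (1 + 7.7625 + 0.050119) = 1/8.8126 = 0.1135
[CO3²⁻] = α₂ × DIC = 0.1135 × 2.13 = 0.242 mmol/kg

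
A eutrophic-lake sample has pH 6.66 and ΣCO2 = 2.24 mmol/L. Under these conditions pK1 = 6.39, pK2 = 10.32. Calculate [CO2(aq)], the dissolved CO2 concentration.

[CO2*] = 0.783 mmol/L

α₀ = 1 / (1 + K1/[H⁺] + K1K2/[H⁺]²) = 1 / (1 + 10^+0.27 + 10^-3.39)
   = 1 / (1 + 1.8621 + 0.00040738) = 1/2.8625 = 0.3493
[CO2*] = α₀ × DIC = 0.3493 × 2.24 = 0.783 mmol/L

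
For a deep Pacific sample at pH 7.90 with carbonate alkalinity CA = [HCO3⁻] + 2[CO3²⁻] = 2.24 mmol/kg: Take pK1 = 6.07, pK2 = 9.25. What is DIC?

DIC = 2.18 mmol/kg

CA = [HCO3⁻] + 2[CO3²⁻] = (α₁ + 2α₂)·DIC
At pH 7.90: [H⁺]/K1 = 10^-1.83 = 0.014791, K2/[H⁺] = 10^-1.35 = 0.044668
α₁ = 1/(1 + 0.014791 + 0.044668) = 1/1.0595 = 0.9439; α₂ = α₁·K2/[H⁺] = 0.04216
α₁ + 2α₂ = 1.0282
DIC = CA / (α₁ + 2α₂) = 2.24 / 1.0282 = 2.18 mmol/kg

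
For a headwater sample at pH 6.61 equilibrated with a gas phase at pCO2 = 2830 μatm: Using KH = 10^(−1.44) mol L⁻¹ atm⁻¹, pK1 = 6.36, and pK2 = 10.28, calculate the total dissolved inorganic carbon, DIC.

DIC = 0.286 mmol/L

[CO2*] = KH · pCO2 = 10^(−1.44) × 2830×10^-6 = 1.028×10^-4 mol/L
α₀ = 1/(1 + K1/[H⁺] + K1K2/[H⁺]²) = 1/(1 + 10^+0.25 + 10^-3.42) = 0.3599
DIC = [CO2*]/α₀ = 1.028×10^-4 / 0.3599 = 0.286 mmol/L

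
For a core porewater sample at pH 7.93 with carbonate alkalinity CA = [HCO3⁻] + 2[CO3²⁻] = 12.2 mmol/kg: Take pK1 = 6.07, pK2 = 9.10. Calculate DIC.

CA = [HCO3⁻] + 2[CO3²⁻] = (α₁ + 2α₂)·DIC
At pH 7.93: [H⁺]/K1 = 10^-1.86 = 0.013804, K2/[H⁺] = 10^-1.17 = 0.067608
α₁ = 1/(1 + 0.013804 + 0.067608) = 1/1.0814 = 0.9247; α₂ = α₁·K2/[H⁺] = 0.06252
α₁ + 2α₂ = 1.0498
DIC = CA / (α₁ + 2α₂) = 12.2 / 1.0498 = 11.6 mmol/kg

DIC = 11.6 mmol/kg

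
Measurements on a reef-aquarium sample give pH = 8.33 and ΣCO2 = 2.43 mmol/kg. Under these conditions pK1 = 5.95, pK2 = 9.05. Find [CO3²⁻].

α₂ = 1 / (1 + [H⁺]/K2 + [H⁺]²/(K1K2)) = 1 / (1 + 10^+0.72 + 10^-1.66)
   = 1 / (1 + 5.2481 + 0.021878) = 1/6.2700 = 0.1595
[CO3²⁻] = α₂ × DIC = 0.1595 × 2.43 = 0.388 mmol/kg

[CO3²⁻] = 0.388 mmol/kg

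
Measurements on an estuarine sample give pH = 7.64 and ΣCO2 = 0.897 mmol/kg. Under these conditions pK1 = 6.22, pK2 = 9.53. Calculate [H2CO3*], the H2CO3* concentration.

[CO2*] = 0.0325 mmol/kg

α₀ = 1 / (1 + K1/[H⁺] + K1K2/[H⁺]²) = 1 / (1 + 10^+1.42 + 10^-0.47)
   = 1 / (1 + 26.303 + 0.33884) = 1/27.642 = 0.03618
[CO2*] = α₀ × DIC = 0.03618 × 0.897 = 0.0325 mmol/kg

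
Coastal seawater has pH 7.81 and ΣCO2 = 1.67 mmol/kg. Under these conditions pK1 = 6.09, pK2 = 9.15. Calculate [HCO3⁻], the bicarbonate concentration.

α₁ = 1 / (1 + [H⁺]/K1 + K2/[H⁺]) = 1 / (1 + 10^-1.72 + 10^-1.34)
   = 1 / (1 + 0.019055 + 0.045709) = 1/1.0648 = 0.9392
[HCO3⁻] = α₁ × DIC = 0.9392 × 1.67 = 1.57 mmol/kg

[HCO3⁻] = 1.57 mmol/kg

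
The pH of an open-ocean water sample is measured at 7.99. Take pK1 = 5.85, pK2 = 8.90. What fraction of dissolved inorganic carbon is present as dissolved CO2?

α₀ = 0.00641

α₀ = 1 / (1 + K1/[H⁺] + K1K2/[H⁺]²) = 1 / (1 + 10^+2.14 + 10^+1.23)
   = 1 / (1 + 138.04 + 16.982) = 1/156.02 = 0.006409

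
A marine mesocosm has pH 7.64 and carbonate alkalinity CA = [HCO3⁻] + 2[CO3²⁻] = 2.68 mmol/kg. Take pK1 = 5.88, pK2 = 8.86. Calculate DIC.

CA = [HCO3⁻] + 2[CO3²⁻] = (α₁ + 2α₂)·DIC
At pH 7.64: [H⁺]/K1 = 10^-1.76 = 0.017378, K2/[H⁺] = 10^-1.22 = 0.060256
α₁ = 1/(1 + 0.017378 + 0.060256) = 1/1.0776 = 0.9280; α₂ = α₁·K2/[H⁺] = 0.05592
α₁ + 2α₂ = 1.0398
DIC = CA / (α₁ + 2α₂) = 2.68 / 1.0398 = 2.58 mmol/kg

DIC = 2.58 mmol/kg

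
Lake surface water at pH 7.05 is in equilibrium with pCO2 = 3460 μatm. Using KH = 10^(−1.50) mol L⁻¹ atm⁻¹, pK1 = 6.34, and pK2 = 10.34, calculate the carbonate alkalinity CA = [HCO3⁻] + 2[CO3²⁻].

[CO2*] = KH · pCO2 = 10^(−1.50) × 3460×10^-6 = 1.094×10^-4 mol/L
α₀ = 1/(1 + K1/[H⁺] + K1K2/[H⁺]²) = 1/(1 + 10^+0.71 + 10^-2.58) = 0.1631
DIC = [CO2*]/α₀ = 1.094×10^-4 / 0.1631 = 0.6708 mmol/L
CA = (α₁ + 2α₂)·DIC = (0.8365 + 2×0.0004290) × 0.6708 = 0.562 mmol/L

CA = 0.562 mmol/L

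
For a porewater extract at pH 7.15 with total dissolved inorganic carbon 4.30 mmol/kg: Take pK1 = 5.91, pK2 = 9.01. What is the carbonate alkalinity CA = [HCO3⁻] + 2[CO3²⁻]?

CA = 4.12 mmol/kg

CA = [HCO3⁻] + 2[CO3²⁻] = (α₁ + 2α₂)·DIC
At pH 7.15: [H⁺]/K1 = 10^-1.24 = 0.057544, K2/[H⁺] = 10^-1.86 = 0.013804
α₁ = 1/(1 + 0.057544 + 0.013804) = 1/1.0713 = 0.9334; α₂ = α₁·K2/[H⁺] = 0.01288
α₁ + 2α₂ = 0.9592
CA = 0.9592 × 4.30 = 4.12 mmol/kg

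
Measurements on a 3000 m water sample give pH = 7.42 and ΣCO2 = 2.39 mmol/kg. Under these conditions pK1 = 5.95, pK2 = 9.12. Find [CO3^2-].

[CO3²⁻] = 0.0453 mmol/kg

α₂ = 1 / (1 + [H⁺]/K2 + [H⁺]²/(K1K2)) = 1 / (1 + 10^+1.70 + 10^+0.23)
   = 1 / (1 + 50.119 + 1.6982) = 1/52.817 = 0.01893
[CO3²⁻] = α₂ × DIC = 0.01893 × 2.39 = 0.0453 mmol/kg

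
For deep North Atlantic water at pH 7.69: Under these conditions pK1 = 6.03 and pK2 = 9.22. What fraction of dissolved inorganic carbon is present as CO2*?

α₀ = 1 / (1 + K1/[H⁺] + K1K2/[H⁺]²) = 1 / (1 + 10^+1.66 + 10^+0.13)
   = 1 / (1 + 45.709 + 1.3490) = 1/48.058 = 0.02081

α₀ = 0.0208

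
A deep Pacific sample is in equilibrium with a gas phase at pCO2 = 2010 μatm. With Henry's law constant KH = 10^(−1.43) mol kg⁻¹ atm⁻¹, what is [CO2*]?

[CO2*] = 74.7 μmol/kg

KH = 10^(−1.43) = 3.715×10^-2 mol kg⁻¹ atm⁻¹
[CO2*] = KH · pCO2 = 3.715×10^-2 × 2010×10^-6 atm = 7.47×10^-5 mol/kg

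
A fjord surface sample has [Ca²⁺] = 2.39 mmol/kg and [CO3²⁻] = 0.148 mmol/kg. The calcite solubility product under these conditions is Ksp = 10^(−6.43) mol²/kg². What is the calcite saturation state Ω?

Ω = 0.952

Ksp = 10^(−6.43) = 3.715×10^-7
Ω = [Ca²⁺][CO3²⁻]/Ksp = (2.39×10^-3)(0.148×10^-3) / 3.715×10^-7 = 0.952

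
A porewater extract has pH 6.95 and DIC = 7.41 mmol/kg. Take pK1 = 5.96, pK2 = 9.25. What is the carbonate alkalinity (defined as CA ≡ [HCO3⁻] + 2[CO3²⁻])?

CA = [HCO3⁻] + 2[CO3²⁻] = (α₁ + 2α₂)·DIC
At pH 6.95: [H⁺]/K1 = 10^-0.99 = 0.10233, K2/[H⁺] = 10^-2.30 = 0.0050119
α₁ = 1/(1 + 0.10233 + 0.0050119) = 1/1.1073 = 0.9031; α₂ = α₁·K2/[H⁺] = 0.004526
α₁ + 2α₂ = 0.9121
CA = 0.9121 × 7.41 = 6.76 mmol/kg

CA = 6.76 mmol/kg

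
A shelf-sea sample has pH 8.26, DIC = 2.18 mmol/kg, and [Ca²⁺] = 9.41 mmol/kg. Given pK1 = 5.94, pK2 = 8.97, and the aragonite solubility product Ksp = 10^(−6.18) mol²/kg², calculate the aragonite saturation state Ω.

Ω = 5.05

α₂ = 1 / (1 + [H⁺]/K2 + [H⁺]²/(K1K2)) = 1 / (1 + 10^+0.71 + 10^-1.61)
   = 1 / (1 + 5.1286 + 0.024547) = 1/6.1532 = 0.1625
[CO3²⁻] = α₂ × DIC = 0.1625 × 2.18 = 0.3543 mmol/kg
Ksp = 10^(−6.18) = 6.607×10^-7
Ω = [Ca²⁺][CO3²⁻]/Ksp = (9.41×10^-3)(3.543×10^-4) / 6.607×10^-7 = 5.05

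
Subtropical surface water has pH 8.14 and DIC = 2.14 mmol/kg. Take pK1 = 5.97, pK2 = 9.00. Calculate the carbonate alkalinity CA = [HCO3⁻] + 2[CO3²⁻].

CA = 2.39 mmol/kg

CA = [HCO3⁻] + 2[CO3²⁻] = (α₁ + 2α₂)·DIC
At pH 8.14: [H⁺]/K1 = 10^-2.17 = 0.0067608, K2/[H⁺] = 10^-0.86 = 0.13804
α₁ = 1/(1 + 0.0067608 + 0.13804) = 1/1.1448 = 0.8735; α₂ = α₁·K2/[H⁺] = 0.1206
α₁ + 2α₂ = 1.1147
CA = 1.1147 × 2.14 = 2.39 mmol/kg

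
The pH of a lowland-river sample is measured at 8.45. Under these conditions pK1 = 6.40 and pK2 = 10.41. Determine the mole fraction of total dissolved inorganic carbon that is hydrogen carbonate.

α₁ = 0.981

α₁ = 1 / (1 + [H⁺]/K1 + K2/[H⁺]) = 1 / (1 + 10^-2.05 + 10^-1.96)
   = 1 / (1 + 0.0089125 + 0.010965) = 1/1.0199 = 0.9805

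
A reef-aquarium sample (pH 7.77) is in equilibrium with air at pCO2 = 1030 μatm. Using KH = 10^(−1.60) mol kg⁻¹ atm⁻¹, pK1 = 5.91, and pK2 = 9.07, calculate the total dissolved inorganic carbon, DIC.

[CO2*] = KH · pCO2 = 10^(−1.60) × 1030×10^-6 = 2.587×10^-5 mol/kg
α₀ = 1/(1 + K1/[H⁺] + K1K2/[H⁺]²) = 1/(1 + 10^+1.86 + 10^+0.56) = 0.01297
DIC = [CO2*]/α₀ = 2.587×10^-5 / 0.01297 = 1.99 mmol/kg

DIC = 1.99 mmol/kg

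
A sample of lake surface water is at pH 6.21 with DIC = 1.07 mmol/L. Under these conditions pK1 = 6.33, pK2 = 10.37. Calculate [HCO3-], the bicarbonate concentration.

[HCO3⁻] = 0.462 mmol/L

α₁ = 1 / (1 + [H⁺]/K1 + K2/[H⁺]) = 1 / (1 + 10^+0.12 + 10^-4.16)
   = 1 / (1 + 1.3183 + 6.9183×10^-5) = 1/2.3183 = 0.4313
[HCO3⁻] = α₁ × DIC = 0.4313 × 1.07 = 0.462 mmol/L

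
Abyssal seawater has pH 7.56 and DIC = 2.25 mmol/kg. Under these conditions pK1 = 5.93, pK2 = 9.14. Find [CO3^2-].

[CO3²⁻] = 0.0564 mmol/kg

α₂ = 1 / (1 + [H⁺]/K2 + [H⁺]²/(K1K2)) = 1 / (1 + 10^+1.58 + 10^-0.05)
   = 1 / (1 + 38.019 + 0.89125) = 1/39.910 = 0.02506
[CO3²⁻] = α₂ × DIC = 0.02506 × 2.25 = 0.0564 mmol/kg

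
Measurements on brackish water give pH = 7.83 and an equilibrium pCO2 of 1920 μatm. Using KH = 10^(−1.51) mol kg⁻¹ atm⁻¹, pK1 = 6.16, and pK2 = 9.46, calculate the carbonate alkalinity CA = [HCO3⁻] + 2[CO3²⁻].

CA = 2.91 mmol/kg

[CO2*] = KH · pCO2 = 10^(−1.51) × 1920×10^-6 = 5.933×10^-5 mol/kg
α₀ = 1/(1 + K1/[H⁺] + K1K2/[H⁺]²) = 1/(1 + 10^+1.67 + 10^+0.04) = 0.02046
DIC = [CO2*]/α₀ = 5.933×10^-5 / 0.02046 = 2.900 mmol/kg
CA = (α₁ + 2α₂)·DIC = (0.9571 + 2×0.02244) × 2.900 = 2.91 mmol/kg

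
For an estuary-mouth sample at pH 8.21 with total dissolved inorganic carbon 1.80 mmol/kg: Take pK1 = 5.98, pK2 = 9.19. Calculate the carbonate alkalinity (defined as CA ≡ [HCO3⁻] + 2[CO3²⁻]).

CA = [HCO3⁻] + 2[CO3²⁻] = (α₁ + 2α₂)·DIC
At pH 8.21: [H⁺]/K1 = 10^-2.23 = 0.0058884, K2/[H⁺] = 10^-0.98 = 0.10471
α₁ = 1/(1 + 0.0058884 + 0.10471) = 1/1.1106 = 0.9004; α₂ = α₁·K2/[H⁺] = 0.09428
α₁ + 2α₂ = 1.0890
CA = 1.0890 × 1.80 = 1.96 mmol/kg

CA = 1.96 mmol/kg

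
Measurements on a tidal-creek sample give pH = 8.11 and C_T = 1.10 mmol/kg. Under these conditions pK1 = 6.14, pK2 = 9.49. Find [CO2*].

[CO2*] = 11.2 μmol/kg

α₀ = 1 / (1 + K1/[H⁺] + K1K2/[H⁺]²) = 1 / (1 + 10^+1.97 + 10^+0.59)
   = 1 / (1 + 93.325 + 3.8905) = 1/98.216 = 0.01018
[CO2*] = α₀ × DIC = 0.01018 × 1.10 = 0.0112 mmol/kg = 11.2 μmol/kg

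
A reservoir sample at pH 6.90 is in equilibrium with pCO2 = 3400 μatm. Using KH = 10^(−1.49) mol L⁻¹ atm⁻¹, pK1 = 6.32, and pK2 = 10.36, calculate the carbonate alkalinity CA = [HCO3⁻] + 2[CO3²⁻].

CA = 0.419 mmol/L

[CO2*] = KH · pCO2 = 10^(−1.49) × 3400×10^-6 = 1.100×10^-4 mol/L
α₀ = 1/(1 + K1/[H⁺] + K1K2/[H⁺]²) = 1/(1 + 10^+0.58 + 10^-2.88) = 0.2082
DIC = [CO2*]/α₀ = 1.100×10^-4 / 0.2082 = 0.5285 mmol/L
CA = (α₁ + 2α₂)·DIC = (0.7915 + 2×0.0002745) × 0.5285 = 0.419 mmol/L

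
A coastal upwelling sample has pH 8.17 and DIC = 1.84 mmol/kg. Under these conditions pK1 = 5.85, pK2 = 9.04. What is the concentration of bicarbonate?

α₁ = 1 / (1 + [H⁺]/K1 + K2/[H⁺]) = 1 / (1 + 10^-2.32 + 10^-0.87)
   = 1 / (1 + 0.0047863 + 0.13490) = 1/1.1397 = 0.8774
[HCO3⁻] = α₁ × DIC = 0.8774 × 1.84 = 1.61 mmol/kg

[HCO3⁻] = 1.61 mmol/kg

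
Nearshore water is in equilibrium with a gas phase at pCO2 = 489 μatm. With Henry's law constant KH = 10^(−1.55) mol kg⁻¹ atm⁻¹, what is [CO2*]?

KH = 10^(−1.55) = 2.818×10^-2 mol kg⁻¹ atm⁻¹
[CO2*] = KH · pCO2 = 2.818×10^-2 × 489×10^-6 atm = 1.38×10^-5 mol/kg

[CO2*] = 13.8 μmol/kg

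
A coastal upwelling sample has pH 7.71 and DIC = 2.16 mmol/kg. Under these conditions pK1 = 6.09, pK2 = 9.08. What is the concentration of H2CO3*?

[CO2*] = 0.0486 mmol/kg

α₀ = 1 / (1 + K1/[H⁺] + K1K2/[H⁺]²) = 1 / (1 + 10^+1.62 + 10^+0.25)
   = 1 / (1 + 41.687 + 1.7783) = 1/44.465 = 0.02249
[CO2*] = α₀ × DIC = 0.02249 × 2.16 = 0.0486 mmol/kg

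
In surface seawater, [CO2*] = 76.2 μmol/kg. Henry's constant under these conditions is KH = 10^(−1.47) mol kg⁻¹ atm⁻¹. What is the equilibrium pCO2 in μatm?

pCO2 = 2250 μatm

KH = 10^(−1.47) = 3.388×10^-2 mol kg⁻¹ atm⁻¹
pCO2 = [CO2*]/KH = 76.2×10^-6 / 3.388×10^-2 = 2.25×10^-3 atm = 2250 μatm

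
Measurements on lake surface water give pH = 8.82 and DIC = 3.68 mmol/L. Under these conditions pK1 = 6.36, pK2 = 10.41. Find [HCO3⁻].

[HCO3⁻] = 3.58 mmol/L

α₁ = 1 / (1 + [H⁺]/K1 + K2/[H⁺]) = 1 / (1 + 10^-2.46 + 10^-1.59)
   = 1 / (1 + 0.0034674 + 0.025704) = 1/1.0292 = 0.9717
[HCO3⁻] = α₁ × DIC = 0.9717 × 3.68 = 3.58 mmol/L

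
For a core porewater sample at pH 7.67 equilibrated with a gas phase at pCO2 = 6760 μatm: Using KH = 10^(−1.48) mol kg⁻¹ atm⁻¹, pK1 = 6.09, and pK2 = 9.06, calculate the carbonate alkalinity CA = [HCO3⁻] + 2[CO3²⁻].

CA = 9.20 mmol/kg

[CO2*] = KH · pCO2 = 10^(−1.48) × 6760×10^-6 = 2.238×10^-4 mol/kg
α₀ = 1/(1 + K1/[H⁺] + K1K2/[H⁺]²) = 1/(1 + 10^+1.58 + 10^+0.19) = 0.02465
DIC = [CO2*]/α₀ = 2.238×10^-4 / 0.02465 = 9.081 mmol/kg
CA = (α₁ + 2α₂)·DIC = (0.9372 + 2×0.03818) × 9.081 = 9.20 mmol/kg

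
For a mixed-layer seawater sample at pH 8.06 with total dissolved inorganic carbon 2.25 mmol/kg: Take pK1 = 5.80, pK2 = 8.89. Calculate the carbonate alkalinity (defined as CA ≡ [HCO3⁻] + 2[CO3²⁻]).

CA = [HCO3⁻] + 2[CO3²⁻] = (α₁ + 2α₂)·DIC
At pH 8.06: [H⁺]/K1 = 10^-2.26 = 0.0054954, K2/[H⁺] = 10^-0.83 = 0.14791
α₁ = 1/(1 + 0.0054954 + 0.14791) = 1/1.1534 = 0.8670; α₂ = α₁·K2/[H⁺] = 0.1282
α₁ + 2α₂ = 1.1235
CA = 1.1235 × 2.25 = 2.53 mmol/kg

CA = 2.53 mmol/kg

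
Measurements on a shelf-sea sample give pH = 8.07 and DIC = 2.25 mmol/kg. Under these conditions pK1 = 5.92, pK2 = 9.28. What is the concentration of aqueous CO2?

α₀ = 1 / (1 + K1/[H⁺] + K1K2/[H⁺]²) = 1 / (1 + 10^+2.15 + 10^+0.94)
   = 1 / (1 + 141.25 + 8.7096) = 1/150.96 = 0.006624
[CO2*] = α₀ × DIC = 0.006624 × 2.25 = 0.0149 mmol/kg = 14.9 μmol/kg

[CO2*] = 14.9 μmol/kg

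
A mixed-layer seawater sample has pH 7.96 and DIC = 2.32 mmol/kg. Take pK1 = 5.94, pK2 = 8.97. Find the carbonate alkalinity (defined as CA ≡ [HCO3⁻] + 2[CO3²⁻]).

CA = [HCO3⁻] + 2[CO3²⁻] = (α₁ + 2α₂)·DIC
At pH 7.96: [H⁺]/K1 = 10^-2.02 = 0.0095499, K2/[H⁺] = 10^-1.01 = 0.097724
α₁ = 1/(1 + 0.0095499 + 0.097724) = 1/1.1073 = 0.9031; α₂ = α₁·K2/[H⁺] = 0.08826
α₁ + 2α₂ = 1.0796
CA = 1.0796 × 2.32 = 2.50 mmol/kg

CA = 2.50 mmol/kg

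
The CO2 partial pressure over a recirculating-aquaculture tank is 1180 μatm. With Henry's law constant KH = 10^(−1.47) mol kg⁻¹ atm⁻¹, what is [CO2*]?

[CO2*] = 40.0 μmol/kg

KH = 10^(−1.47) = 3.388×10^-2 mol kg⁻¹ atm⁻¹
[CO2*] = KH · pCO2 = 3.388×10^-2 × 1180×10^-6 atm = 4.00×10^-5 mol/kg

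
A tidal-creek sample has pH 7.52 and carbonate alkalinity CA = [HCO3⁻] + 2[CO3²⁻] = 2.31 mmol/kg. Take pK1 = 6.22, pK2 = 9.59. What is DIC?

DIC = 2.40 mmol/kg

CA = [HCO3⁻] + 2[CO3²⁻] = (α₁ + 2α₂)·DIC
At pH 7.52: [H⁺]/K1 = 10^-1.30 = 0.050119, K2/[H⁺] = 10^-2.07 = 0.0085114
α₁ = 1/(1 + 0.050119 + 0.0085114) = 1/1.0586 = 0.9446; α₂ = α₁·K2/[H⁺] = 0.008040
α₁ + 2α₂ = 0.9607
DIC = CA / (α₁ + 2α₂) = 2.31 / 0.9607 = 2.40 mmol/kg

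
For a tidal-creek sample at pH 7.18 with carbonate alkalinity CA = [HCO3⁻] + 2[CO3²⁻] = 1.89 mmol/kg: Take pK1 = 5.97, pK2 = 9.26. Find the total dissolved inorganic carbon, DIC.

CA = [HCO3⁻] + 2[CO3²⁻] = (α₁ + 2α₂)·DIC
At pH 7.18: [H⁺]/K1 = 10^-1.21 = 0.061660, K2/[H⁺] = 10^-2.08 = 0.0083176
α₁ = 1/(1 + 0.061660 + 0.0083176) = 1/1.0700 = 0.9346; α₂ = α₁·K2/[H⁺] = 0.007774
α₁ + 2α₂ = 0.9501
DIC = CA / (α₁ + 2α₂) = 1.89 / 0.9501 = 1.99 mmol/kg

DIC = 1.99 mmol/kg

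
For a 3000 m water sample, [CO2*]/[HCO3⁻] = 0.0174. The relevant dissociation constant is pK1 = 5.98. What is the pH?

pH = 7.74

From K1 = [H⁺][HCO3⁻]/[CO2*]:  pH = pK1 − log₁₀([CO2*]/[HCO3⁻])
log₁₀(0.0174) = -1.759
pH = 5.98 − (-1.759) = 7.74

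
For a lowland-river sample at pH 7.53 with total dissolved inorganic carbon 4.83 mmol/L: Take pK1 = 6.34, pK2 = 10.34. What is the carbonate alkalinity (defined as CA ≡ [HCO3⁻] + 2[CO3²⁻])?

CA = 4.54 mmol/L

CA = [HCO3⁻] + 2[CO3²⁻] = (α₁ + 2α₂)·DIC
At pH 7.53: [H⁺]/K1 = 10^-1.19 = 0.064565, K2/[H⁺] = 10^-2.81 = 0.0015488
α₁ = 1/(1 + 0.064565 + 0.0015488) = 1/1.0661 = 0.9380; α₂ = α₁·K2/[H⁺] = 0.001453
α₁ + 2α₂ = 0.9409
CA = 0.9409 × 4.83 = 4.54 mmol/L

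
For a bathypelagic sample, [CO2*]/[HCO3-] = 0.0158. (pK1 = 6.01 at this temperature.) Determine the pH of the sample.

pH = 7.81

From K1 = [H⁺][HCO3-]/[CO2*]:  pH = pK1 − log₁₀([CO2*]/[HCO3-])
log₁₀(0.0158) = -1.801
pH = 6.01 − (-1.801) = 7.81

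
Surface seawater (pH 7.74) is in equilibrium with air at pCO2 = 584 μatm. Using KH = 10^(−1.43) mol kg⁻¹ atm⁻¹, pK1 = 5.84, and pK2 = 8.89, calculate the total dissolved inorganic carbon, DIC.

DIC = 1.87 mmol/kg

[CO2*] = KH · pCO2 = 10^(−1.43) × 584×10^-6 = 2.170×10^-5 mol/kg
α₀ = 1/(1 + K1/[H⁺] + K1K2/[H⁺]²) = 1/(1 + 10^+1.90 + 10^+0.75) = 0.01162
DIC = [CO2*]/α₀ = 2.170×10^-5 / 0.01162 = 1.87 mmol/kg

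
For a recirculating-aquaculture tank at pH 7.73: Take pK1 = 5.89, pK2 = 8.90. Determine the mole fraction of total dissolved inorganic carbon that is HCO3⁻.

α₁ = 0.924

α₁ = 1 / (1 + [H⁺]/K1 + K2/[H⁺]) = 1 / (1 + 10^-1.84 + 10^-1.17)
   = 1 / (1 + 0.014454 + 0.067608) = 1/1.0821 = 0.9242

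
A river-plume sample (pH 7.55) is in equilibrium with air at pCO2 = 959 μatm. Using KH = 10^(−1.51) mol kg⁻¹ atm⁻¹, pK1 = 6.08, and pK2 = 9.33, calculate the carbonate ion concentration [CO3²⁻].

[CO2*] = KH · pCO2 = 10^(−1.51) × 959×10^-6 = 2.964×10^-5 mol/kg
α₀ = 1/(1 + K1/[H⁺] + K1K2/[H⁺]²) = 1/(1 + 10^+1.47 + 10^-0.31) = 0.03226
DIC = [CO2*]/α₀ = 2.964×10^-5 / 0.03226 = 0.9188 mmol/kg
[CO3²⁻] = α₂·DIC; α₂ = 0.01580, so [CO3²⁻] = 0.01580 × 0.9188 = 0.0145 mmol/kg = 14.5 μmol/kg

[CO3²⁻] = 14.5 μmol/kg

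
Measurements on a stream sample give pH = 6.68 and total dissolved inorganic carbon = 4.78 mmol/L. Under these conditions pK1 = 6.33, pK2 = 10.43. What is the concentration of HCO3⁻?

[HCO3⁻] = 3.30 mmol/L

α₁ = 1 / (1 + [H⁺]/K1 + K2/[H⁺]) = 1 / (1 + 10^-0.35 + 10^-3.75)
   = 1 / (1 + 0.44668 + 0.00017783) = 1/1.4469 = 0.6912
[HCO3⁻] = α₁ × DIC = 0.6912 × 4.78 = 3.30 mmol/L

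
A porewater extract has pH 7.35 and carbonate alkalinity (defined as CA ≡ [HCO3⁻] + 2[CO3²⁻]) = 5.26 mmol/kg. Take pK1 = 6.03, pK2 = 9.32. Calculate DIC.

DIC = 5.45 mmol/kg

CA = [HCO3⁻] + 2[CO3²⁻] = (α₁ + 2α₂)·DIC
At pH 7.35: [H⁺]/K1 = 10^-1.32 = 0.047863, K2/[H⁺] = 10^-1.97 = 0.010715
α₁ = 1/(1 + 0.047863 + 0.010715) = 1/1.0586 = 0.9447; α₂ = α₁·K2/[H⁺] = 0.01012
α₁ + 2α₂ = 0.9649
DIC = CA / (α₁ + 2α₂) = 5.26 / 0.9649 = 5.45 mmol/kg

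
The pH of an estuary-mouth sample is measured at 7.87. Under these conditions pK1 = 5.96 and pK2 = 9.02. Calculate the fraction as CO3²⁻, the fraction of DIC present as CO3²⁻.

α₂ = 0.0654

α₂ = 1 / (1 + [H⁺]/K2 + [H⁺]²/(K1K2)) = 1 / (1 + 10^+1.15 + 10^-0.76)
   = 1 / (1 + 14.125 + 0.17378) = 1/15.299 = 0.06536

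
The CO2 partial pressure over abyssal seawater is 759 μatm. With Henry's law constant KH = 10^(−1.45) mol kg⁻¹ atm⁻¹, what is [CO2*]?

KH = 10^(−1.45) = 3.548×10^-2 mol kg⁻¹ atm⁻¹
[CO2*] = KH · pCO2 = 3.548×10^-2 × 759×10^-6 atm = 2.69×10^-5 mol/kg

[CO2*] = 26.9 μmol/kg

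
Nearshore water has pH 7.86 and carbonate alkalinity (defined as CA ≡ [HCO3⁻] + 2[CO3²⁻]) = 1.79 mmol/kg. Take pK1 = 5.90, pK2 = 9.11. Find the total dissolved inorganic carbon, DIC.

CA = [HCO3⁻] + 2[CO3²⁻] = (α₁ + 2α₂)·DIC
At pH 7.86: [H⁺]/K1 = 10^-1.96 = 0.010965, K2/[H⁺] = 10^-1.25 = 0.056234
α₁ = 1/(1 + 0.010965 + 0.056234) = 1/1.0672 = 0.9370; α₂ = α₁·K2/[H⁺] = 0.05269
α₁ + 2α₂ = 1.0424
DIC = CA / (α₁ + 2α₂) = 1.79 / 1.0424 = 1.72 mmol/kg

DIC = 1.72 mmol/kg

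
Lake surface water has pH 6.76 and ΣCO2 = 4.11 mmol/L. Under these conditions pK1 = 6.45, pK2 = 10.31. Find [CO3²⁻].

α₂ = 1 / (1 + [H⁺]/K2 + [H⁺]²/(K1K2)) = 1 / (1 + 10^+3.55 + 10^+3.24)
   = 1 / (1 + 3548.1 + 1737.8) = 1/5286.9 = 0.0001891
[CO3²⁻] = α₂ × DIC = 0.0001891 × 4.11 = 0.000777 mmol/L = 0.777 μmol/L

[CO3²⁻] = 0.777 μmol/L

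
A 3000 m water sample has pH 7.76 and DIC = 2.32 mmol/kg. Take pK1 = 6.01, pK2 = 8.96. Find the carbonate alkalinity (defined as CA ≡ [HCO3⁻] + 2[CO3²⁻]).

CA = 2.42 mmol/kg

CA = [HCO3⁻] + 2[CO3²⁻] = (α₁ + 2α₂)·DIC
At pH 7.76: [H⁺]/K1 = 10^-1.75 = 0.017783, K2/[H⁺] = 10^-1.20 = 0.063096
α₁ = 1/(1 + 0.017783 + 0.063096) = 1/1.0809 = 0.9252; α₂ = α₁·K2/[H⁺] = 0.05837
α₁ + 2α₂ = 1.0419
CA = 1.0419 × 2.32 = 2.42 mmol/kg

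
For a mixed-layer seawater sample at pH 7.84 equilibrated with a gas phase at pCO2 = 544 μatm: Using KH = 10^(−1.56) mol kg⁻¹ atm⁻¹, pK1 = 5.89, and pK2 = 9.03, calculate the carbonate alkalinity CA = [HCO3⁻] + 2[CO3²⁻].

CA = 1.51 mmol/kg

[CO2*] = KH · pCO2 = 10^(−1.56) × 544×10^-6 = 1.498×10^-5 mol/kg
α₀ = 1/(1 + K1/[H⁺] + K1K2/[H⁺]²) = 1/(1 + 10^+1.95 + 10^+0.76) = 0.01043
DIC = [CO2*]/α₀ = 1.498×10^-5 / 0.01043 = 1.437 mmol/kg
CA = (α₁ + 2α₂)·DIC = (0.9296 + 2×0.06002) × 1.437 = 1.51 mmol/kg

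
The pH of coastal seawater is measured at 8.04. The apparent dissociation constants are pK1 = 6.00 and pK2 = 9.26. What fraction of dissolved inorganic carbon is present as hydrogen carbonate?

α₁ = 0.935

α₁ = 1 / (1 + [H⁺]/K1 + K2/[H⁺]) = 1 / (1 + 10^-2.04 + 10^-1.22)
   = 1 / (1 + 0.0091201 + 0.060256) = 1/1.0694 = 0.9351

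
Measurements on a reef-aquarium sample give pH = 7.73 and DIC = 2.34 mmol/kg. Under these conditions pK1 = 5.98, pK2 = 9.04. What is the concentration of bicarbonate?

[HCO3⁻] = 2.19 mmol/kg

α₁ = 1 / (1 + [H⁺]/K1 + K2/[H⁺]) = 1 / (1 + 10^-1.75 + 10^-1.31)
   = 1 / (1 + 0.017783 + 0.048978) = 1/1.0668 = 0.9374
[HCO3⁻] = α₁ × DIC = 0.9374 × 2.34 = 2.19 mmol/kg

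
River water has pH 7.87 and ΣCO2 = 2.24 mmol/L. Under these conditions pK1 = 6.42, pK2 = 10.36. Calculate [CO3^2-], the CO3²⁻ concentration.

α₂ = 1 / (1 + [H⁺]/K2 + [H⁺]²/(K1K2)) = 1 / (1 + 10^+2.49 + 10^+1.04)
   = 1 / (1 + 309.03 + 10.965) = 1/320.99 = 0.003115
[CO3²⁻] = α₂ × DIC = 0.003115 × 2.24 = 0.00698 mmol/L = 6.98 μmol/L

[CO3²⁻] = 6.98 μmol/L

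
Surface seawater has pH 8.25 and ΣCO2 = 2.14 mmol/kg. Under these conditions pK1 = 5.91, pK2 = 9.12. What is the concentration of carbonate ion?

[CO3²⁻] = 0.253 mmol/kg

α₂ = 1 / (1 + [H⁺]/K2 + [H⁺]²/(K1K2)) = 1 / (1 + 10^+0.87 + 10^-1.47)
   = 1 / (1 + 7.4131 + 0.033884) = 1/8.4470 = 0.1184
[CO3²⁻] = α₂ × DIC = 0.1184 × 2.14 = 0.253 mmol/kg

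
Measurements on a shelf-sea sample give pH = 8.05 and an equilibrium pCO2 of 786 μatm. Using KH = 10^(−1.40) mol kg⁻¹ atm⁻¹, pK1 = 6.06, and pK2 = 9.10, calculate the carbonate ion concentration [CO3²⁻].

[CO3²⁻] = 0.273 mmol/kg

[CO2*] = KH · pCO2 = 10^(−1.40) × 786×10^-6 = 3.129×10^-5 mol/kg
α₀ = 1/(1 + K1/[H⁺] + K1K2/[H⁺]²) = 1/(1 + 10^+1.99 + 10^+0.94) = 0.009308
DIC = [CO2*]/α₀ = 3.129×10^-5 / 0.009308 = 3.362 mmol/kg
[CO3²⁻] = α₂·DIC; α₂ = 0.08107, so [CO3²⁻] = 0.08107 × 3.362 = 0.273 mmol/kg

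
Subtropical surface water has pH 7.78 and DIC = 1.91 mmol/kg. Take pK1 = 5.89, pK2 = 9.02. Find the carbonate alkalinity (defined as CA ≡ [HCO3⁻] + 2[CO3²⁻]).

CA = 1.99 mmol/kg

CA = [HCO3⁻] + 2[CO3²⁻] = (α₁ + 2α₂)·DIC
At pH 7.78: [H⁺]/K1 = 10^-1.89 = 0.012882, K2/[H⁺] = 10^-1.24 = 0.057544
α₁ = 1/(1 + 0.012882 + 0.057544) = 1/1.0704 = 0.9342; α₂ = α₁·K2/[H⁺] = 0.05376
α₁ + 2α₂ = 1.0417
CA = 1.0417 × 1.91 = 1.99 mmol/kg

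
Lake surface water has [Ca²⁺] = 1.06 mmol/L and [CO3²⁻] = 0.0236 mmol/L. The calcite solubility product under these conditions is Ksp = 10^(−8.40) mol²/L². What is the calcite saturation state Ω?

Ω = 6.28

Ksp = 10^(−8.40) = 3.981×10^-9
Ω = [Ca²⁺][CO3²⁻]/Ksp = (1.06×10^-3)(0.0236×10^-3) / 3.981×10^-9 = 6.28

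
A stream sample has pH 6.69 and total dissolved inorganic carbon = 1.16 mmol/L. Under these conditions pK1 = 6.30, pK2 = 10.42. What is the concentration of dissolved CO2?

[CO2*] = 0.336 mmol/L

α₀ = 1 / (1 + K1/[H⁺] + K1K2/[H⁺]²) = 1 / (1 + 10^+0.39 + 10^-3.34)
   = 1 / (1 + 2.4547 + 0.00045709) = 1/3.4552 = 0.2894
[CO2*] = α₀ × DIC = 0.2894 × 1.16 = 0.336 mmol/L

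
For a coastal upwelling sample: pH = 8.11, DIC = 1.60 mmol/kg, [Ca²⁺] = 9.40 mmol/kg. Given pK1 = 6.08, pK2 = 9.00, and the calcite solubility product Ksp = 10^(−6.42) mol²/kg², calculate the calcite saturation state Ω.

Ω = 4.48

α₂ = 1 / (1 + [H⁺]/K2 + [H⁺]²/(K1K2)) = 1 / (1 + 10^+0.89 + 10^-1.14)
   = 1 / (1 + 7.7625 + 0.072444) = 1/8.8349 = 0.1132
[CO3²⁻] = α₂ × DIC = 0.1132 × 1.60 = 0.1811 mmol/kg
Ksp = 10^(−6.42) = 3.802×10^-7
Ω = [Ca²⁺][CO3²⁻]/Ksp = (9.40×10^-3)(1.811×10^-4) / 3.802×10^-7 = 4.48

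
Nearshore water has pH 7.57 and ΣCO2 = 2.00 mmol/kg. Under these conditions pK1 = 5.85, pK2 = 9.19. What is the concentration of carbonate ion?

[CO3²⁻] = 0.0460 mmol/kg

α₂ = 1 / (1 + [H⁺]/K2 + [H⁺]²/(K1K2)) = 1 / (1 + 10^+1.62 + 10^-0.10)
   = 1 / (1 + 41.687 + 0.79433) = 1/43.481 = 0.02300
[CO3²⁻] = α₂ × DIC = 0.02300 × 2.00 = 0.0460 mmol/kg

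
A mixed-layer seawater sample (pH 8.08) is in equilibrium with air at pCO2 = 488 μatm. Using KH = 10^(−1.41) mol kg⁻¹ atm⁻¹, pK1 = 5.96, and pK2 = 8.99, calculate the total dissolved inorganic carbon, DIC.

DIC = 2.83 mmol/kg

[CO2*] = KH · pCO2 = 10^(−1.41) × 488×10^-6 = 1.899×10^-5 mol/kg
α₀ = 1/(1 + K1/[H⁺] + K1K2/[H⁺]²) = 1/(1 + 10^+2.12 + 10^+1.21) = 0.006709
DIC = [CO2*]/α₀ = 1.899×10^-5 / 0.006709 = 2.83 mmol/kg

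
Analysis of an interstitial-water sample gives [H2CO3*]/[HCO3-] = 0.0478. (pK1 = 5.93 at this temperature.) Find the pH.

pH = 7.25

From K1 = [H⁺][HCO3-]/[H2CO3*]:  pH = pK1 − log₁₀([H2CO3*]/[HCO3-])
log₁₀(0.0478) = -1.321
pH = 5.93 − (-1.321) = 7.25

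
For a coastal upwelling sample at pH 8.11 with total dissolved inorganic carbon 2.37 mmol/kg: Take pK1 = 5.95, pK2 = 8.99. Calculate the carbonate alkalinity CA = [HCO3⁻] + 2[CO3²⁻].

CA = [HCO3⁻] + 2[CO3²⁻] = (α₁ + 2α₂)·DIC
At pH 8.11: [H⁺]/K1 = 10^-2.16 = 0.0069183, K2/[H⁺] = 10^-0.88 = 0.13183
α₁ = 1/(1 + 0.0069183 + 0.13183) = 1/1.1387 = 0.8782; α₂ = α₁·K2/[H⁺] = 0.1158
α₁ + 2α₂ = 1.1097
CA = 1.1097 × 2.37 = 2.63 mmol/kg

CA = 2.63 mmol/kg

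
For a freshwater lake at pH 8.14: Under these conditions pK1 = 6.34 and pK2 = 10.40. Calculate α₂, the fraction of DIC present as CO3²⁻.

α₂ = 1 / (1 + [H⁺]/K2 + [H⁺]²/(K1K2)) = 1 / (1 + 10^+2.26 + 10^+0.46)
   = 1 / (1 + 181.97 + 2.8840) = 1/185.85 = 0.005381

α₂ = 0.00538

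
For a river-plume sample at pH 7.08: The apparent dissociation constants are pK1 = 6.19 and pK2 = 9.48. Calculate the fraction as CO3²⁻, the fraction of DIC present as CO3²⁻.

α₂ = 0.00351

α₂ = 1 / (1 + [H⁺]/K2 + [H⁺]²/(K1K2)) = 1 / (1 + 10^+2.40 + 10^+1.51)
   = 1 / (1 + 251.19 + 32.359) = 1/284.55 = 0.003514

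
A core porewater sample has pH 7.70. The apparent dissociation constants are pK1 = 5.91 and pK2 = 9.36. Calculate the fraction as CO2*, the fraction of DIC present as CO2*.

α₀ = 1 / (1 + K1/[H⁺] + K1K2/[H⁺]²) = 1 / (1 + 10^+1.79 + 10^+0.13)
   = 1 / (1 + 61.660 + 1.3490) = 1/64.008 = 0.01562

α₀ = 0.0156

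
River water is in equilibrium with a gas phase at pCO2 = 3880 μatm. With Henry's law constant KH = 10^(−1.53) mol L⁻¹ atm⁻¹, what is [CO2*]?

[CO2*] = 115 μmol/L

KH = 10^(−1.53) = 2.951×10^-2 mol L⁻¹ atm⁻¹
[CO2*] = KH · pCO2 = 2.951×10^-2 × 3880×10^-6 atm = 1.15×10^-4 mol/L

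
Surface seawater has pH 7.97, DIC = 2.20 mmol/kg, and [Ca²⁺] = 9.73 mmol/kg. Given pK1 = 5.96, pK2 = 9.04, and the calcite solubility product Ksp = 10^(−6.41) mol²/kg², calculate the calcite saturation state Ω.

Ω = 4.28

α₂ = 1 / (1 + [H⁺]/K2 + [H⁺]²/(K1K2)) = 1 / (1 + 10^+1.07 + 10^-0.94)
   = 1 / (1 + 11.749 + 0.11482) = 1/12.864 = 0.07774
[CO3²⁻] = α₂ × DIC = 0.07774 × 2.20 = 0.1710 mmol/kg
Ksp = 10^(−6.41) = 3.890×10^-7
Ω = [Ca²⁺][CO3²⁻]/Ksp = (9.73×10^-3)(1.710×10^-4) / 3.890×10^-7 = 4.28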